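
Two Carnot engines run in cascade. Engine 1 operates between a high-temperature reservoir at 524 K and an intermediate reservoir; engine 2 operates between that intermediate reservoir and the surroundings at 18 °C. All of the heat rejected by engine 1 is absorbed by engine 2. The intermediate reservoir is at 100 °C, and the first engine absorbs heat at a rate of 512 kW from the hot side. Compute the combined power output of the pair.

T_C = 18 °C → 18 + 273.15 = 291.15 K.
Two reversible stages in series are equivalent to a single Carnot engine between T_H and T_C, so η_total = 1 − T_C/T_H = 1 − 291.15/524.00 = 0.4444.
W_total = η_total · Q_H = 0.4444 × 512 = 228 kW.

Ẇ_total ≈ 228 kW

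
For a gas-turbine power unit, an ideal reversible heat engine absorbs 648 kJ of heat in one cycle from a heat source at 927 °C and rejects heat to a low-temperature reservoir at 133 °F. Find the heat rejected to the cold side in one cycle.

T_H = 927 °C → 927 + 273.15 = 1200.15 K.
T_C = 133 °F → (133 − 32) × 5/9 = 56.11 °C = 329.26 K.
Since the cycle is reversible, η = 1 − T_C/T_H = 1 − 329.26/1200.15 = 0.7257.
For a reversible cycle Q_C/Q_H = T_C/T_H, so Q_C = 648 × 329.26/1200.15 = 178 kJ.

Q_C ≈ 178 kJ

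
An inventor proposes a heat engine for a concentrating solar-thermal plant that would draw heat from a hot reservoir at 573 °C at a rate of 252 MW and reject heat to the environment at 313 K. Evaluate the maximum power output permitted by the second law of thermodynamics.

Ẇ_max ≈ 159 MW

T_H = 573 °C → 573 + 273.15 = 846.15 K.
By the Carnot theorem, η_max = 1 − T_C/T_H = 1 − 313.00/846.15 = 0.6301.
W_max = η_max · Q_H = 0.6301 × 252 = 159 MW.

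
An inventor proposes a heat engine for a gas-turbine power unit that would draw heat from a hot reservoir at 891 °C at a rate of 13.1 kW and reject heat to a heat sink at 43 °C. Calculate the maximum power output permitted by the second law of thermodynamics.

T_H = 891 °C → 891 + 273.15 = 1164.15 K.
T_C = 43 °C → 43 + 273.15 = 316.15 K.
No engine can exceed the Carnot limit: η_max = 1 − T_C/T_H = 1 − 316.15/1164.15 = 0.7284.
W_max = η_max · Q_H = 0.7284 × 13.1 = 9.542 kW.

Ẇ_max ≈ 9.542 kW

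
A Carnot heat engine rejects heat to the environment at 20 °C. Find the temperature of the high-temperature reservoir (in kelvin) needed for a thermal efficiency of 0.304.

T_C = 20 °C → 20 + 273.15 = 293.15 K.
From η = 1 − T_C/T_H, solving for T_H gives T_H = T_C/(1 − η) = 293.15/(1 − 0.304) = 421 K.

T_H ≈ 421 K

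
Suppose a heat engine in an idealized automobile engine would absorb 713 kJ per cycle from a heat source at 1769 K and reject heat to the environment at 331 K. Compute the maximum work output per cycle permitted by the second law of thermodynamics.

The second-law ceiling is the Carnot efficiency, η_max = 1 − T_C/T_H = 1 − 331.00/1769.00 = 0.8129.
W_max = η_max · Q_H = 0.8129 × 713 = 580 kJ.

W_max ≈ 580 kJ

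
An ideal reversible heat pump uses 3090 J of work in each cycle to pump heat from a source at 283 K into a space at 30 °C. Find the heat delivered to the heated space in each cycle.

Q_H ≈ 46500 J

T_H = 30 °C → 30 + 273.15 = 303.15 K.
COP_HP = T_H/(T_H − T_C) = 303.15/20.15 = 15.0447.
Q_H = COP_HP · W = 15.0447 × 3090 = 46500 J.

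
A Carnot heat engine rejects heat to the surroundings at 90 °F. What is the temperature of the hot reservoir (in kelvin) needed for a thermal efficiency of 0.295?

T_H ≈ 433 K

T_C = 90 °F → (90 − 32) × 5/9 = 32.22 °C = 305.37 K.
From η = 1 − T_C/T_H, solving for T_H gives T_H = T_C/(1 − η) = 305.37/(1 − 0.295) = 433 K.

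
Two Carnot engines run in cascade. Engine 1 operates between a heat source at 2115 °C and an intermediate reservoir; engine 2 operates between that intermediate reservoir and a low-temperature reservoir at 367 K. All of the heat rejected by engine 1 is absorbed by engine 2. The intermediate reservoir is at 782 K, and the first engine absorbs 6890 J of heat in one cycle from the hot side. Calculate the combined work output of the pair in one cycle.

T_H = 2115 °C → 2115 + 273.15 = 2388.15 K.
Two reversible stages in series are equivalent to a single Carnot engine between T_H and T_C, so η_total = 1 − T_C/T_H = 1 − 367.00/2388.15 = 0.8463.
W_total = η_total · Q_H = 0.8463 × 6890 = 5830 J.

W_total ≈ 5830 J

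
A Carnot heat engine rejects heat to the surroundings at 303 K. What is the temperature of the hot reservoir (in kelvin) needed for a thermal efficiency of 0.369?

From η = 1 − T_C/T_H, solving for T_H gives T_H = T_C/(1 − η) = 303.00/(1 − 0.369) = 480.2 K.

T_H ≈ 480.2 K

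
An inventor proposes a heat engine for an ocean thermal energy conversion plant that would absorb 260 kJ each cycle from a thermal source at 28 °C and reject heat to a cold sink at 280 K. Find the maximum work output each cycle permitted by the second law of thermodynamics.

W_max ≈ 18.3 kJ

T_H = 28 °C → 28 + 273.15 = 301.15 K.
No engine can exceed the Carnot limit: η_max = 1 − T_C/T_H = 1 − 280.00/301.15 = 0.0702.
W_max = η_max · Q_H = 0.0702 × 260 = 18.3 kJ.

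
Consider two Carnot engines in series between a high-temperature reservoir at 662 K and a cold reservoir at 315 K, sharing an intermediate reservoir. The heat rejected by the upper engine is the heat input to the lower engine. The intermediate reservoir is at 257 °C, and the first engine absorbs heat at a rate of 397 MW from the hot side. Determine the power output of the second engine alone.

T_m = 257 °C → 257 + 273.15 = 530.15 K.
Heat entering the second stage: Q_m = Q_H·(T_m/T_H) = 397 × 530.15/662.00 = 318 MW.
Second-stage efficiency η₂ = 1 − T_C/T_m = 1 − 315.00/530.15 = 0.4058, so W₂ = η₂·Q_m = 129 MW.

Ẇ₂ ≈ 129 MW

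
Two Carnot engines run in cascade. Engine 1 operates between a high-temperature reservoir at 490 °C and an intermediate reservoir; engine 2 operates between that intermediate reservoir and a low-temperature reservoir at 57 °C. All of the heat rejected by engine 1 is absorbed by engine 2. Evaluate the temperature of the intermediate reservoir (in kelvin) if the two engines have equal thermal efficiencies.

T_m ≈ 502 K

T_H = 490 °C → 490 + 273.15 = 763.15 K.
T_C = 57 °C → 57 + 273.15 = 330.15 K.
Equal efficiencies require 1 − T_m/T_H = 1 − T_C/T_m, i.e. T_m/T_H = T_C/T_m, so T_m = √(T_H·T_C) = √(763.15 × 330.15) = 502 K.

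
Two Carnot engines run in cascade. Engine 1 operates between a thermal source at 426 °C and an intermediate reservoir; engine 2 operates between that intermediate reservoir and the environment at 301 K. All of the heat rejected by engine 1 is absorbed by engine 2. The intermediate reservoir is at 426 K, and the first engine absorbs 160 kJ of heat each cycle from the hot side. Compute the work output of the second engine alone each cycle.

T_H = 426 °C → 426 + 273.15 = 699.15 K.
Heat entering the second stage: Q_m = Q_H·(T_m/T_H) = 160 × 426.00/699.15 = 97.5 kJ.
Second-stage efficiency η₂ = 1 − T_C/T_m = 1 − 301.00/426.00 = 0.2934, so W₂ = η₂·Q_m = 28.6 kJ.

W₂ ≈ 28.6 kJ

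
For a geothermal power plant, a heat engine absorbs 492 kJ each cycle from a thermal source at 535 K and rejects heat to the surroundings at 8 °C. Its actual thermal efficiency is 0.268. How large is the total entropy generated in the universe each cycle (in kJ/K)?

T_C = 8 °C → 8 + 273.15 = 281.15 K.
W = η·Q_H = 0.268 × 492 = 131.9 kJ, so Q_C = Q_H − W = 360.1 kJ.
The hot reservoir loses entropy Q_H/T_H = 492/535.00 = 0.9196 kJ/K; the cold reservoir gains Q_C/T_C = 360.1/281.15 = 1.281 kJ/K.
ΔS_univ = −Q_H/T_H + Q_C/T_C = 0.3613 kJ/K (> 0, since η = 0.268 < η_Carnot = 0.474).

ΔS_univ ≈ 0.3613 kJ/K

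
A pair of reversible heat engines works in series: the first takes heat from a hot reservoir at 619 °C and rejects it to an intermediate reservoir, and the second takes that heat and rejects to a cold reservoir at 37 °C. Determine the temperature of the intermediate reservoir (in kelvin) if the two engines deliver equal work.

T_m ≈ 601.1 K

T_H = 619 °C → 619 + 273.15 = 892.15 K.
T_C = 37 °C → 37 + 273.15 = 310.15 K.
For reversible stages Q_m = Q_H·(T_m/T_H). Setting W₁ = Q_H(1 − T_m/T_H) equal to W₂ = Q_m(1 − T_C/T_m) = Q_H·(T_m − T_C)/T_H gives T_H − T_m = T_m − T_C, so T_m = (T_H + T_C)/2 = (892.15 + 310.15)/2 = 601.1 K.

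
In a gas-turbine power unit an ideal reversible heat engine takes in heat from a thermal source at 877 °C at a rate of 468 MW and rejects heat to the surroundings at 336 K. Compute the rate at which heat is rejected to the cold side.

Q̇_C ≈ 137 MW

T_H = 877 °C → 877 + 273.15 = 1150.15 K.
The Carnot efficiency is η = 1 − T_C/T_H = 1 − 336.00/1150.15 = 0.7079.
For a reversible cycle Q_C/Q_H = T_C/T_H, so Q_C = 468 × 336.00/1150.15 = 137 MW.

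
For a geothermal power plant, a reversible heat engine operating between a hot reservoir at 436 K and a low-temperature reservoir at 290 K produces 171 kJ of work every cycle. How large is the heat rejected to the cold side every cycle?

Q_C ≈ 340 kJ

The Carnot efficiency is η = 1 − T_C/T_H = 1 − 290.00/436.00 = 0.3349.
Since Q_C/Q_H = T_C/T_H and Q_H = W/η, Q_C = W·T_C/(T_H − T_C) = 171 × 290.00/146.00 = 340 kJ.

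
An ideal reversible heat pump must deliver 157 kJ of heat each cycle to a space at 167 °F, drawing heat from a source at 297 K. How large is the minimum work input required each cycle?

W_in ≈ 23.1 kJ

T_H = 167 °F → (167 − 32) × 5/9 = 75.00 °C = 348.15 K.
COP_HP = T_H/(T_H − T_C) = 348.15/51.15 = 6.8065.
W = Q_H/COP_HP = 157/6.8065 = 23.1 kJ.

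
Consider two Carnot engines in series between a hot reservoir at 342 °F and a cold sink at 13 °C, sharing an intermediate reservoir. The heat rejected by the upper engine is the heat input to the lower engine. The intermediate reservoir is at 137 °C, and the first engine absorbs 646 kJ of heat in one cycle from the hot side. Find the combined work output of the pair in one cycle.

T_H = 342 °F → (342 − 32) × 5/9 = 172.22 °C = 445.37 K.
T_C = 13 °C → 13 + 273.15 = 286.15 K.
Two reversible stages in series are equivalent to a single Carnot engine between T_H and T_C, so η_total = 1 − T_C/T_H = 1 − 286.15/445.37 = 0.3575.
W_total = η_total · Q_H = 0.3575 × 646 = 231 kJ.

W_total ≈ 231 kJ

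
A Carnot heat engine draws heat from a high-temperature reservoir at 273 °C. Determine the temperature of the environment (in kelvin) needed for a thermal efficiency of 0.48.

T_H = 273 °C → 273 + 273.15 = 546.15 K.
From η = 1 − T_C/T_H, T_C = T_H·(1 − η) = 546.15 × (1 − 0.48) = 284.0 K.

T_C ≈ 284.0 K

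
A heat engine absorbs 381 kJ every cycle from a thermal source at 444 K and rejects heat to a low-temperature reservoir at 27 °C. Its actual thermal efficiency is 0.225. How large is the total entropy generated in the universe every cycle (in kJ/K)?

ΔS_univ ≈ 0.126 kJ/K

T_C = 27 °C → 27 + 273.15 = 300.15 K.
W = η·Q_H = 0.225 × 381 = 85.73 kJ, so Q_C = Q_H − W = 295.3 kJ.
Reservoir entropy changes: ΔS_H = −Q_H/T_H = −381/444.00 = -0.8581 kJ/K and ΔS_C = +Q_C/T_C = 295.3/300.15 = 0.9838 kJ/K.
ΔS_univ = −Q_H/T_H + Q_C/T_C = 0.126 kJ/K (> 0, since η = 0.225 < η_Carnot = 0.324).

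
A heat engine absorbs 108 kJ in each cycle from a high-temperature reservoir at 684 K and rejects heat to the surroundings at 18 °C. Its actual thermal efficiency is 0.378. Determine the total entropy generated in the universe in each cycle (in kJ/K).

ΔS_univ ≈ 0.0728 kJ/K

T_C = 18 °C → 18 + 273.15 = 291.15 K.
W = η·Q_H = 0.378 × 108 = 40.82 kJ, so Q_C = Q_H − W = 67.18 kJ.
The hot reservoir loses entropy Q_H/T_H = 108/684.00 = 0.1579 kJ/K; the cold reservoir gains Q_C/T_C = 67.18/291.15 = 0.2307 kJ/K.
ΔS_univ = −Q_H/T_H + Q_C/T_C = 0.0728 kJ/K (> 0, since η = 0.378 < η_Carnot = 0.574).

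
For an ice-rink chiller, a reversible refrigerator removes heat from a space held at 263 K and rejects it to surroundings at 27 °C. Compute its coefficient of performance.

COP_R ≈ 7.08

T_H = 27 °C → 27 + 273.15 = 300.15 K.
Carnot COP: COP_R = T_C/(T_H − T_C) = 263.00/(300.15 − 263.00) = 7.08.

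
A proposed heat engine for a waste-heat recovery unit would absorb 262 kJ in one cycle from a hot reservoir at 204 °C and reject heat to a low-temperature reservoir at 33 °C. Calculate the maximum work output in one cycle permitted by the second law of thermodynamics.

W_max ≈ 93.90 kJ

T_H = 204 °C → 204 + 273.15 = 477.15 K.
T_C = 33 °C → 33 + 273.15 = 306.15 K.
No engine can exceed the Carnot limit: η_max = 1 − T_C/T_H = 1 − 306.15/477.15 = 0.3584.
W_max = η_max · Q_H = 0.3584 × 262 = 93.90 kJ.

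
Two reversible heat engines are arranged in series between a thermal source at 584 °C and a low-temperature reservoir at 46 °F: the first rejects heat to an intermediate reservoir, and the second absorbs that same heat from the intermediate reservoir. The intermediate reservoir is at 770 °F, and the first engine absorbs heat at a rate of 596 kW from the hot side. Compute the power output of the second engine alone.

Ẇ₂ ≈ 279.7 kW

T_H = 584 °C → 584 + 273.15 = 857.15 K.
T_C = 46 °F → (46 − 32) × 5/9 = 7.78 °C = 280.93 K.
T_m = 770 °F → (770 − 32) × 5/9 = 410.00 °C = 683.15 K.
Heat entering the second stage: Q_m = Q_H·(T_m/T_H) = 596 × 683.15/857.15 = 475.0 kW.
Second-stage efficiency η₂ = 1 − T_C/T_m = 1 − 280.93/683.15 = 0.5888, so W₂ = η₂·Q_m = 279.7 kW.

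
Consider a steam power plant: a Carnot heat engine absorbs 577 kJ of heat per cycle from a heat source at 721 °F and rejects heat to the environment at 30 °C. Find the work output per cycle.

T_H = 721 °F → (721 − 32) × 5/9 = 382.78 °C = 655.93 K.
T_C = 30 °C → 30 + 273.15 = 303.15 K.
η_rev = 1 − T_C/T_H = 1 − 303.15/655.93 = 0.5378.
W = η·Q_H = 0.5378 × 577 = 310 kJ.

W ≈ 310 kJ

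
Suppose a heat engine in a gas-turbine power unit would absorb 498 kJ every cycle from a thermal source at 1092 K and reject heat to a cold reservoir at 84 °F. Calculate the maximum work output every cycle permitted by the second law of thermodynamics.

W_max ≈ 360.3 kJ

T_C = 84 °F → (84 − 32) × 5/9 = 28.89 °C = 302.04 K.
No engine can exceed the Carnot limit: η_max = 1 − T_C/T_H = 1 − 302.04/1092.00 = 0.7234.
W_max = η_max · Q_H = 0.7234 × 498 = 360.3 kJ.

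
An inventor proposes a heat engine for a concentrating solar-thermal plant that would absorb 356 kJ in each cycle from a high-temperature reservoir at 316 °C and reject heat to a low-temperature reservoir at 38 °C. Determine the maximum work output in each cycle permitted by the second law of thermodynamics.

T_H = 316 °C → 316 + 273.15 = 589.15 K.
T_C = 38 °C → 38 + 273.15 = 311.15 K.
By the Carnot theorem, η_max = 1 − T_C/T_H = 1 − 311.15/589.15 = 0.4719.
W_max = η_max · Q_H = 0.4719 × 356 = 168 kJ.

W_max ≈ 168 kJ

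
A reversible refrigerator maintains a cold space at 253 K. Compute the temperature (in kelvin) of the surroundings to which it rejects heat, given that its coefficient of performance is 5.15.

COP_R = T_C/(T_H − T_C) ⇒ T_H = T_C·(1 + 1/COP_R) = 253.00 × (1 + 1/5.15) = 302.1 K.

T_H ≈ 302.1 K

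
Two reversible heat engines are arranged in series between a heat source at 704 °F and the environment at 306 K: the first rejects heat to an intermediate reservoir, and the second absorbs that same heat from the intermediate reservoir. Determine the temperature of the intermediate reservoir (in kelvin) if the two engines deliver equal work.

T_H = 704 °F → (704 − 32) × 5/9 = 373.33 °C = 646.48 K.
For reversible stages Q_m = Q_H·(T_m/T_H). Setting W₁ = Q_H(1 − T_m/T_H) equal to W₂ = Q_m(1 − T_C/T_m) = Q_H·(T_m − T_C)/T_H gives T_H − T_m = T_m − T_C, so T_m = (T_H + T_C)/2 = (646.48 + 306.00)/2 = 476.2 K.

T_m ≈ 476.2 K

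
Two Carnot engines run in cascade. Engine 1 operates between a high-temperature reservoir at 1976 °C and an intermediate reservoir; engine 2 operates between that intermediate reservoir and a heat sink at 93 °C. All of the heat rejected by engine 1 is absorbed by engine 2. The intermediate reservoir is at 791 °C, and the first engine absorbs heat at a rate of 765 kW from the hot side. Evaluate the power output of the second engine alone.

T_H = 1976 °C → 1976 + 273.15 = 2249.15 K.
T_C = 93 °C → 93 + 273.15 = 366.15 K.
T_m = 791 °C → 791 + 273.15 = 1064.15 K.
Heat entering the second stage: Q_m = Q_H·(T_m/T_H) = 765 × 1064.15/2249.15 = 361.9 kW.
Second-stage efficiency η₂ = 1 − T_C/T_m = 1 − 366.15/1064.15 = 0.6559, so W₂ = η₂·Q_m = 237.4 kW.

Ẇ₂ ≈ 237.4 kW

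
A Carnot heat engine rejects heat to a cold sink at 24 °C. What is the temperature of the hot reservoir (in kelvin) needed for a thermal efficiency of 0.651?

T_C = 24 °C → 24 + 273.15 = 297.15 K.
From η = 1 − T_C/T_H, solving for T_H gives T_H = T_C/(1 − η) = 297.15/(1 − 0.651) = 851 K.

T_H ≈ 851 K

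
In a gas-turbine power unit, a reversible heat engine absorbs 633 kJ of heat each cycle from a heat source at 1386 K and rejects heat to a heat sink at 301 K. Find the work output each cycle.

For a reversible engine, η = 1 − T_C/T_H = 1 − 301.00/1386.00 = 0.7828.
W = η·Q_H = 0.7828 × 633 = 496 kJ.

W ≈ 496 kJ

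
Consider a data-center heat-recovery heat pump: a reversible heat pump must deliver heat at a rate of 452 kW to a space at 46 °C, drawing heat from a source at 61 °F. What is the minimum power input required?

T_H = 46 °C → 46 + 273.15 = 319.15 K.
T_C = 61 °F → (61 − 32) × 5/9 = 16.11 °C = 289.26 K.
Reversible heating COP: COP_HP = T_H/(T_H − T_C) = 319.15/29.89 = 10.6779.
W = Q_H/COP_HP = 452/10.6779 = 42.3 kW.

Ẇ_in ≈ 42.3 kW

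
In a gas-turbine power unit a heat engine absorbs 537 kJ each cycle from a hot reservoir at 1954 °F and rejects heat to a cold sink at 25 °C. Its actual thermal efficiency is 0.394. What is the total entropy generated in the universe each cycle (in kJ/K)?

T_H = 1954 °F → (1954 − 32) × 5/9 = 1067.78 °C = 1340.93 K.
T_C = 25 °C → 25 + 273.15 = 298.15 K.
W = η·Q_H = 0.394 × 537 = 211.6 kJ, so Q_C = Q_H − W = 325.4 kJ.
Reservoir entropy changes: ΔS_H = −Q_H/T_H = −537/1340.93 = -0.4005 kJ/K and ΔS_C = +Q_C/T_C = 325.4/298.15 = 1.091 kJ/K.
ΔS_univ = −Q_H/T_H + Q_C/T_C = 0.691 kJ/K (> 0, since η = 0.394 < η_Carnot = 0.778).

ΔS_univ ≈ 0.691 kJ/K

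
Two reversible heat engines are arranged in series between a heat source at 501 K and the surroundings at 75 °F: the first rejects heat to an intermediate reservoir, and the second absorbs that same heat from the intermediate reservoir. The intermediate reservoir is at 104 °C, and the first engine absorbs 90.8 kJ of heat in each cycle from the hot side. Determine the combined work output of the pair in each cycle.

W_total ≈ 37.0 kJ

T_C = 75 °F → (75 − 32) × 5/9 = 23.89 °C = 297.04 K.
Two reversible stages in series are equivalent to a single Carnot engine between T_H and T_C, so η_total = 1 − T_C/T_H = 1 − 297.04/501.00 = 0.4071.
W_total = η_total · Q_H = 0.4071 × 90.8 = 37.0 kJ.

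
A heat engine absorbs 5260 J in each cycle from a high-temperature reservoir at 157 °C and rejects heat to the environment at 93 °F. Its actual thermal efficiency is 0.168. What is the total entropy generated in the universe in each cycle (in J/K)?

ΔS_univ ≈ 2.03 J/K

T_H = 157 °C → 157 + 273.15 = 430.15 K.
T_C = 93 °F → (93 − 32) × 5/9 = 33.89 °C = 307.04 K.
W = η·Q_H = 0.168 × 5260 = 883.7 J, so Q_C = Q_H − W = 4376 J.
Reservoir entropy changes: ΔS_H = −Q_H/T_H = −5260/430.15 = -12.23 J/K and ΔS_C = +Q_C/T_C = 4376/307.04 = 14.25 J/K.
ΔS_univ = −Q_H/T_H + Q_C/T_C = 2.03 J/K (> 0, since η = 0.168 < η_Carnot = 0.286).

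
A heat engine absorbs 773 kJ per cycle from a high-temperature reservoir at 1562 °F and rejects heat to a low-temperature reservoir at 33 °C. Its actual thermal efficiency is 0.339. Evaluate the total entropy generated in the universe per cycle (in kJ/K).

T_H = 1562 °F → (1562 − 32) × 5/9 = 850.00 °C = 1123.15 K.
T_C = 33 °C → 33 + 273.15 = 306.15 K.
W = η·Q_H = 0.339 × 773 = 262.0 kJ, so Q_C = Q_H − W = 511.0 kJ.
Reservoir entropy changes: ΔS_H = −Q_H/T_H = −773/1123.15 = -0.6882 kJ/K and ΔS_C = +Q_C/T_C = 511.0/306.15 = 1.669 kJ/K.
ΔS_univ = −Q_H/T_H + Q_C/T_C = 0.9807 kJ/K (> 0, since η = 0.339 < η_Carnot = 0.727).

ΔS_univ ≈ 0.9807 kJ/K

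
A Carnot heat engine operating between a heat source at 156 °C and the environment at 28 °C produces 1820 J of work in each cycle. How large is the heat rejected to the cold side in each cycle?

Q_C ≈ 4280 J

T_H = 156 °C → 156 + 273.15 = 429.15 K.
T_C = 28 °C → 28 + 273.15 = 301.15 K.
Carnot efficiency: η = 1 − T_C/T_H = 1 − 301.15/429.15 = 0.2983.
Since Q_C/Q_H = T_C/T_H and Q_H = W/η, Q_C = W·T_C/(T_H − T_C) = 1820 × 301.15/128.00 = 4280 J.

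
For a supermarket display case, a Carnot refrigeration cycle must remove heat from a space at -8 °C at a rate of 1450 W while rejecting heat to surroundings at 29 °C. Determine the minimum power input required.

T_H = 29 °C → 29 + 273.15 = 302.15 K.
T_C = -8 °C → -8 + 273.15 = 265.15 K.
Carnot COP: COP_R = T_C/(T_H − T_C) = 265.15/37.00 = 7.1662.
W = Q_C/COP_R = 1450/7.1662 = 202 W.

Ẇ_in ≈ 202 W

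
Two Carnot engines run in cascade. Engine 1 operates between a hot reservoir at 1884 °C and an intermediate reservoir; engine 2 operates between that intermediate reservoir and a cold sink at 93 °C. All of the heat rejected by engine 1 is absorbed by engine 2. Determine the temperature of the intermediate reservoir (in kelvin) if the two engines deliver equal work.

T_H = 1884 °C → 1884 + 273.15 = 2157.15 K.
T_C = 93 °C → 93 + 273.15 = 366.15 K.
For reversible stages Q_m = Q_H·(T_m/T_H). Setting W₁ = Q_H(1 − T_m/T_H) equal to W₂ = Q_m(1 − T_C/T_m) = Q_H·(T_m − T_C)/T_H gives T_H − T_m = T_m − T_C, so T_m = (T_H + T_C)/2 = (2157.15 + 366.15)/2 = 1260 K.

T_m ≈ 1260 K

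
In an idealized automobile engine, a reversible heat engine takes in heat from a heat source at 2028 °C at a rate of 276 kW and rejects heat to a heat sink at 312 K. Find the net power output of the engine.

Ẇ ≈ 239 kW

T_H = 2028 °C → 2028 + 273.15 = 2301.15 K.
η_rev = 1 − T_C/T_H = 1 − 312.00/2301.15 = 0.8644.
W = η·Q_H = 0.8644 × 276 = 239 kW.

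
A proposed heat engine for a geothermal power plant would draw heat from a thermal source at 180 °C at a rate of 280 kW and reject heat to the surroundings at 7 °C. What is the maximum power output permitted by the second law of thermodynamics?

T_H = 180 °C → 180 + 273.15 = 453.15 K.
T_C = 7 °C → 7 + 273.15 = 280.15 K.
The upper bound on efficiency is η_max = 1 − T_C/T_H = 1 − 280.15/453.15 = 0.3818.
W_max = η_max · Q_H = 0.3818 × 280 = 106.9 kW.

Ẇ_max ≈ 106.9 kW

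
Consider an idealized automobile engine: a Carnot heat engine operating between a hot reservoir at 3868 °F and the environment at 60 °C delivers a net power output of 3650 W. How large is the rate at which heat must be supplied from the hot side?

T_H = 3868 °F → (3868 − 32) × 5/9 = 2131.11 °C = 2404.26 K.
T_C = 60 °C → 60 + 273.15 = 333.15 K.
Since the cycle is reversible, η = 1 − T_C/T_H = 1 − 333.15/2404.26 = 0.8614.
Q_H = W/η = 3650/0.8614 = 4240 W.

Q̇_H ≈ 4240 W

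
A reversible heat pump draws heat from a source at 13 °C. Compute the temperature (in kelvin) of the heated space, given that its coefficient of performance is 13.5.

T_C = 13 °C → 13 + 273.15 = 286.15 K.
COP_HP = T_H/(T_H − T_C) ⇒ T_H = T_C·COP_HP/(COP_HP − 1) = 286.15 × 13.5/(13.5 − 1) = 309 K.

T_H ≈ 309 K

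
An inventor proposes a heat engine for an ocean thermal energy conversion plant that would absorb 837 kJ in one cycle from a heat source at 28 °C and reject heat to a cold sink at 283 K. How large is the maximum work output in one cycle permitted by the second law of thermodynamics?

W_max ≈ 50.4 kJ

T_H = 28 °C → 28 + 273.15 = 301.15 K.
By the Carnot theorem, η_max = 1 − T_C/T_H = 1 − 283.00/301.15 = 0.0603.
W_max = η_max · Q_H = 0.0603 × 837 = 50.4 kJ.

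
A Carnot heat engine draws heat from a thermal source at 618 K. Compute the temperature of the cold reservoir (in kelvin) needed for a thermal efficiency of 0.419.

From η = 1 − T_C/T_H, T_C = T_H·(1 − η) = 618.00 × (1 − 0.419) = 359 K.

T_C ≈ 359 K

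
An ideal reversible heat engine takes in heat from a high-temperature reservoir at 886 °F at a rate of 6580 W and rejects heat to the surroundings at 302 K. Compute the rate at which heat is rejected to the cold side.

Q̇_C ≈ 2660 W

T_H = 886 °F → (886 − 32) × 5/9 = 474.44 °C = 747.59 K.
For a reversible engine, η = 1 − T_C/T_H = 1 − 302.00/747.59 = 0.5960.
For a reversible cycle Q_C/Q_H = T_C/T_H, so Q_C = 6580 × 302.00/747.59 = 2660 W.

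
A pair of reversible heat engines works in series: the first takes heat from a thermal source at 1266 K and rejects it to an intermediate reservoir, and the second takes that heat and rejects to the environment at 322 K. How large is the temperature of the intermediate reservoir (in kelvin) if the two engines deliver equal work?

For reversible stages Q_m = Q_H·(T_m/T_H). Setting W₁ = Q_H(1 − T_m/T_H) equal to W₂ = Q_m(1 − T_C/T_m) = Q_H·(T_m − T_C)/T_H gives T_H − T_m = T_m − T_C, so T_m = (T_H + T_C)/2 = (1266.00 + 322.00)/2 = 794.0 K.

T_m ≈ 794.0 K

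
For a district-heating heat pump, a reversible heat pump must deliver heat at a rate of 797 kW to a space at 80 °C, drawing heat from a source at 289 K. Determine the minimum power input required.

Ẇ_in ≈ 145 kW

T_H = 80 °C → 80 + 273.15 = 353.15 K.
For a reversible heat pump, COP_HP = T_H/(T_H − T_C) = 353.15/64.15 = 5.5051.
W = Q_H/COP_HP = 797/5.5051 = 145 kW.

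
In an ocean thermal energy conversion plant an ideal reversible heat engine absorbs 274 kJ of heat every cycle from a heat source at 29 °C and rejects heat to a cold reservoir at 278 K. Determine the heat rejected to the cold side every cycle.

T_H = 29 °C → 29 + 273.15 = 302.15 K.
The Carnot efficiency is η = 1 − T_C/T_H = 1 − 278.00/302.15 = 0.0799.
For a reversible cycle Q_C/Q_H = T_C/T_H, so Q_C = 274 × 278.00/302.15 = 252 kJ.

Q_C ≈ 252 kJ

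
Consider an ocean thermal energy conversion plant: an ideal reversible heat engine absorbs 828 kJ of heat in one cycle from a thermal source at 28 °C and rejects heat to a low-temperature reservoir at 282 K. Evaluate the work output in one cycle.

W ≈ 52.7 kJ

T_H = 28 °C → 28 + 273.15 = 301.15 K.
The Carnot efficiency is η = 1 − T_C/T_H = 1 − 282.00/301.15 = 0.0636.
W = η·Q_H = 0.0636 × 828 = 52.7 kJ.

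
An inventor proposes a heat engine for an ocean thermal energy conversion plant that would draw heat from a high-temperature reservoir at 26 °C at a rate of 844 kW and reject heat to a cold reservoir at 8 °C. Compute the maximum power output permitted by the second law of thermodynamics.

T_H = 26 °C → 26 + 273.15 = 299.15 K.
T_C = 8 °C → 8 + 273.15 = 281.15 K.
The upper bound on efficiency is η_max = 1 − T_C/T_H = 1 − 281.15/299.15 = 0.0602.
W_max = η_max · Q_H = 0.0602 × 844 = 50.78 kW.

Ẇ_max ≈ 50.78 kW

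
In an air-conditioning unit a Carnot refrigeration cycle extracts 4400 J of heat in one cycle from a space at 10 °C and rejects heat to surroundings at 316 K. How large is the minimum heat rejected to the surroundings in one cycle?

T_C = 10 °C → 10 + 273.15 = 283.15 K.
For a reversible cycle Q_H/Q_C = T_H/T_C, so Q_H = Q_C·T_H/T_C = 4400 × 316.00/283.15 = 4910 J.

Q_H ≈ 4910 J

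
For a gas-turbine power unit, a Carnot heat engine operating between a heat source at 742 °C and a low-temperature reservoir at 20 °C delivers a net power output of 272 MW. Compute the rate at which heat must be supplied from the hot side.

T_H = 742 °C → 742 + 273.15 = 1015.15 K.
T_C = 20 °C → 20 + 273.15 = 293.15 K.
The Carnot efficiency is η = 1 − T_C/T_H = 1 − 293.15/1015.15 = 0.7112.
Q_H = W/η = 272/0.7112 = 382.4 MW.

Q̇_H ≈ 382.4 MW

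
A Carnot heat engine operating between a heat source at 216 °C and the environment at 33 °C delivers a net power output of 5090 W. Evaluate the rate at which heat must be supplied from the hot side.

Q̇_H ≈ 13600 W

T_H = 216 °C → 216 + 273.15 = 489.15 K.
T_C = 33 °C → 33 + 273.15 = 306.15 K.
η_rev = 1 − T_C/T_H = 1 − 306.15/489.15 = 0.3741.
Q_H = W/η = 5090/0.3741 = 13600 W.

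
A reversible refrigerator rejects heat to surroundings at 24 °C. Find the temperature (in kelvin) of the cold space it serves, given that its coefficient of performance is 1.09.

T_C ≈ 155 K

T_H = 24 °C → 24 + 273.15 = 297.15 K.
COP_R = T_C/(T_H − T_C) ⇒ T_C = T_H·COP_R/(1 + COP_R) = 297.15 × 1.09/(1 + 1.09) = 155 K.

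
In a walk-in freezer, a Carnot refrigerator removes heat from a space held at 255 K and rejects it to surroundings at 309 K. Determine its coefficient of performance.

The reversible coefficient of performance is COP_R = T_C/(T_H − T_C) = 255.00/(309.00 − 255.00) = 4.72.

COP_R ≈ 4.72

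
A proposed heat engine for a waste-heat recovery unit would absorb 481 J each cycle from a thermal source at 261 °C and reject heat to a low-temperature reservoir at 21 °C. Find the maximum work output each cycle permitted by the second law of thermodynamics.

T_H = 261 °C → 261 + 273.15 = 534.15 K.
T_C = 21 °C → 21 + 273.15 = 294.15 K.
The upper bound on efficiency is η_max = 1 − T_C/T_H = 1 − 294.15/534.15 = 0.4493.
W_max = η_max · Q_H = 0.4493 × 481 = 216.1 J.

W_max ≈ 216.1 J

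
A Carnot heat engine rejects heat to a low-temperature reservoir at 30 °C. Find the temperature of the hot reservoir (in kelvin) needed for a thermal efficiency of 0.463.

T_H ≈ 565 K

T_C = 30 °C → 30 + 273.15 = 303.15 K.
From η = 1 − T_C/T_H, solving for T_H gives T_H = T_C/(1 − η) = 303.15/(1 − 0.463) = 565 K.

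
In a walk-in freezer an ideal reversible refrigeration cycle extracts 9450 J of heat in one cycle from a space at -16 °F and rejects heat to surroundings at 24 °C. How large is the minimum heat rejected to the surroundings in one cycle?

T_H = 24 °C → 24 + 273.15 = 297.15 K.
T_C = -16 °F → (-16 − 32) × 5/9 = -26.67 °C = 246.48 K.
For a reversible cycle Q_H/Q_C = T_H/T_C, so Q_H = Q_C·T_H/T_C = 9450 × 297.15/246.48 = 11390 J.

Q_H ≈ 11390 J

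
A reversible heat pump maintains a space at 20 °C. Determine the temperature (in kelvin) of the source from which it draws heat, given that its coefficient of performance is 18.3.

T_C ≈ 277 K

T_H = 20 °C → 20 + 273.15 = 293.15 K.
COP_HP = T_H/(T_H − T_C) ⇒ T_C = T_H·(COP_HP − 1)/COP_HP = 293.15 × (18.3 − 1)/18.3 = 277 K.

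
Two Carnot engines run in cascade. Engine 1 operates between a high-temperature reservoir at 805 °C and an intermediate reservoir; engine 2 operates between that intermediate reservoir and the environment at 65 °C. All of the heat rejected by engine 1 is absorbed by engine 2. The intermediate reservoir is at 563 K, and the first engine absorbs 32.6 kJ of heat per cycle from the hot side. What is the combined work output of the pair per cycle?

W_total ≈ 22.4 kJ

T_H = 805 °C → 805 + 273.15 = 1078.15 K.
T_C = 65 °C → 65 + 273.15 = 338.15 K.
Two reversible stages in series are equivalent to a single Carnot engine between T_H and T_C, so η_total = 1 − T_C/T_H = 1 − 338.15/1078.15 = 0.6864.
W_total = η_total · Q_H = 0.6864 × 32.6 = 22.4 kJ.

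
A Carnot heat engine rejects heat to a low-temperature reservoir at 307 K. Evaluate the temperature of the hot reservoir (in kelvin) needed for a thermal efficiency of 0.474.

From η = 1 − T_C/T_H, solving for T_H gives T_H = T_C/(1 − η) = 307.00/(1 − 0.474) = 584 K.

T_H ≈ 584 K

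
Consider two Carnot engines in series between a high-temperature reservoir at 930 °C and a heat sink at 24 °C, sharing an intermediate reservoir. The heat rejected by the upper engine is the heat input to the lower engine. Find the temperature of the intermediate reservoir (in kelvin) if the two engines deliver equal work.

T_H = 930 °C → 930 + 273.15 = 1203.15 K.
T_C = 24 °C → 24 + 273.15 = 297.15 K.
For reversible stages Q_m = Q_H·(T_m/T_H). Setting W₁ = Q_H(1 − T_m/T_H) equal to W₂ = Q_m(1 − T_C/T_m) = Q_H·(T_m − T_C)/T_H gives T_H − T_m = T_m − T_C, so T_m = (T_H + T_C)/2 = (1203.15 + 297.15)/2 = 750.2 K.

T_m ≈ 750.2 K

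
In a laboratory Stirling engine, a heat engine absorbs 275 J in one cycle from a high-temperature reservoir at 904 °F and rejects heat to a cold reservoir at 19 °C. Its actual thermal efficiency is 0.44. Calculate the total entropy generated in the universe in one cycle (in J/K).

ΔS_univ ≈ 0.1641 J/K

T_H = 904 °F → (904 − 32) × 5/9 = 484.44 °C = 757.59 K.
T_C = 19 °C → 19 + 273.15 = 292.15 K.
W = η·Q_H = 0.44 × 275 = 121.0 J, so Q_C = Q_H − W = 154.0 J.
The hot reservoir loses entropy Q_H/T_H = 275/757.59 = 0.3630 J/K; the cold reservoir gains Q_C/T_C = 154.0/292.15 = 0.5271 J/K.
ΔS_univ = −Q_H/T_H + Q_C/T_C = 0.1641 J/K (> 0, since η = 0.44 < η_Carnot = 0.614).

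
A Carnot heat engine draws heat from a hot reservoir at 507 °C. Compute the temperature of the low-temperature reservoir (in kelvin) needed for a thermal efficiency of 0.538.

T_C ≈ 360 K

T_H = 507 °C → 507 + 273.15 = 780.15 K.
From η = 1 − T_C/T_H, T_C = T_H·(1 − η) = 780.15 × (1 − 0.538) = 360 K.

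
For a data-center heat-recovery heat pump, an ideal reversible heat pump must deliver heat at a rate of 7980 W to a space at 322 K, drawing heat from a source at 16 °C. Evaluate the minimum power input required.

Ẇ_in ≈ 814.1 W

T_C = 16 °C → 16 + 273.15 = 289.15 K.
Reversible heating COP: COP_HP = T_H/(T_H − T_C) = 322.00/32.85 = 9.8021.
W = Q_H/COP_HP = 7980/9.8021 = 814.1 W.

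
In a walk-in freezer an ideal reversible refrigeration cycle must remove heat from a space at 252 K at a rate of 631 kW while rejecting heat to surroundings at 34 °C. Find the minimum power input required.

Ẇ_in ≈ 138 kW

T_H = 34 °C → 34 + 273.15 = 307.15 K.
For a reversible refrigerator, COP_R = T_C/(T_H − T_C) = 252.00/55.15 = 4.5694.
W = Q_C/COP_R = 631/4.5694 = 138 kW.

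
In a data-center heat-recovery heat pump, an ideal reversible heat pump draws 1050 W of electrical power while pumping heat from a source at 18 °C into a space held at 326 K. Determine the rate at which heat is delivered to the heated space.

T_C = 18 °C → 18 + 273.15 = 291.15 K.
The Carnot heat-pump COP is COP_HP = T_H/(T_H − T_C) = 326.00/34.85 = 9.3544.
Q_H = COP_HP · W = 9.3544 × 1050 = 9820 W.

Q̇_H ≈ 9820 W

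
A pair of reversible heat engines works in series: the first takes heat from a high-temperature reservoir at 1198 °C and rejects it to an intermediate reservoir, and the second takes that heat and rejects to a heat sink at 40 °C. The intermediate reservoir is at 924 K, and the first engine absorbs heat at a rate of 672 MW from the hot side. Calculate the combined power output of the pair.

Ẇ_total ≈ 529.0 MW

T_H = 1198 °C → 1198 + 273.15 = 1471.15 K.
T_C = 40 °C → 40 + 273.15 = 313.15 K.
Two reversible stages in series are equivalent to a single Carnot engine between T_H and T_C, so η_total = 1 − T_C/T_H = 1 − 313.15/1471.15 = 0.7871.
W_total = η_total · Q_H = 0.7871 × 672 = 529.0 MW.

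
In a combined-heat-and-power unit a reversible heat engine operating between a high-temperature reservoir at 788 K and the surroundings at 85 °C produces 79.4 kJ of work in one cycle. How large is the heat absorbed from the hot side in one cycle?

Q_H ≈ 145.6 kJ

T_C = 85 °C → 85 + 273.15 = 358.15 K.
For a reversible engine, η = 1 − T_C/T_H = 1 − 358.15/788.00 = 0.5455.
Q_H = W/η = 79.4/0.5455 = 145.6 kJ.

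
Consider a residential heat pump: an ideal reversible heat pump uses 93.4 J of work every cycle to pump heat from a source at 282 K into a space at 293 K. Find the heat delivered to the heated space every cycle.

For a reversible heat pump, COP_HP = T_H/(T_H − T_C) = 293.00/11.00 = 26.6364.
Q_H = COP_HP · W = 26.6364 × 93.4 = 2488 J.

Q_H ≈ 2488 J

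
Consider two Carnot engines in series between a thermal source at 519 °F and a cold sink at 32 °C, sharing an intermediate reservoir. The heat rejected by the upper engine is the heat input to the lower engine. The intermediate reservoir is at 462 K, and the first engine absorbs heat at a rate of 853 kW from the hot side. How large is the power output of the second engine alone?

T_H = 519 °F → (519 − 32) × 5/9 = 270.56 °C = 543.71 K.
T_C = 32 °C → 32 + 273.15 = 305.15 K.
Heat entering the second stage: Q_m = Q_H·(T_m/T_H) = 853 × 462.00/543.71 = 724.8 kW.
Second-stage efficiency η₂ = 1 − T_C/T_m = 1 − 305.15/462.00 = 0.3395, so W₂ = η₂·Q_m = 246.1 kW.

Ẇ₂ ≈ 246.1 kW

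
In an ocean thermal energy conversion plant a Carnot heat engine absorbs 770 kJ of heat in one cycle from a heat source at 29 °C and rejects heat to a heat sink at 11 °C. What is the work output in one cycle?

T_H = 29 °C → 29 + 273.15 = 302.15 K.
T_C = 11 °C → 11 + 273.15 = 284.15 K.
For a reversible engine, η = 1 − T_C/T_H = 1 − 284.15/302.15 = 0.0596.
W = η·Q_H = 0.0596 × 770 = 45.87 kJ.

W ≈ 45.87 kJ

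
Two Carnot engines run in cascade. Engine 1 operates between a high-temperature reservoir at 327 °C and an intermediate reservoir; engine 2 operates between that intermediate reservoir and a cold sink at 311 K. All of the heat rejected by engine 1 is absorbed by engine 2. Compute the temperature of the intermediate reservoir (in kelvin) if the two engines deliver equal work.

T_H = 327 °C → 327 + 273.15 = 600.15 K.
For reversible stages Q_m = Q_H·(T_m/T_H). Setting W₁ = Q_H(1 − T_m/T_H) equal to W₂ = Q_m(1 − T_C/T_m) = Q_H·(T_m − T_C)/T_H gives T_H − T_m = T_m − T_C, so T_m = (T_H + T_C)/2 = (600.15 + 311.00)/2 = 455.6 K.

T_m ≈ 455.6 K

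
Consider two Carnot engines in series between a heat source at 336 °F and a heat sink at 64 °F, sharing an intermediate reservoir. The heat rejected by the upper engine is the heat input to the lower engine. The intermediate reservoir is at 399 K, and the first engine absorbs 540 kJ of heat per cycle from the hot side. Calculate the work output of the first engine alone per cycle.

T_H = 336 °F → (336 − 32) × 5/9 = 168.89 °C = 442.04 K.
T_C = 64 °F → (64 − 32) × 5/9 = 17.78 °C = 290.93 K.
First-stage efficiency η₁ = 1 − T_m/T_H = 1 − 399.00/442.04 = 0.0974.
W₁ = η₁·Q_H = 0.0974 × 540 = 52.6 kJ.

W₁ ≈ 52.6 kJ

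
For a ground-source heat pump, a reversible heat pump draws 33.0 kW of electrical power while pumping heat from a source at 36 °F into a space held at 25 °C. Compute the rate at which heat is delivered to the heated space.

T_H = 25 °C → 25 + 273.15 = 298.15 K.
T_C = 36 °F → (36 − 32) × 5/9 = 2.22 °C = 275.37 K.
For a reversible heat pump, COP_HP = T_H/(T_H − T_C) = 298.15/22.78 = 13.0895.
Q_H = COP_HP · W = 13.0895 × 33.0 = 432.0 kW.

Q̇_H ≈ 432.0 kW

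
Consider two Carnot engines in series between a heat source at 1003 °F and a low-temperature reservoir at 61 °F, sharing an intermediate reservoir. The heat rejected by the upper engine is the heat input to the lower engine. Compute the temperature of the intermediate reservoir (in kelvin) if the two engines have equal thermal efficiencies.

T_m ≈ 485 K

T_H = 1003 °F → (1003 − 32) × 5/9 = 539.44 °C = 812.59 K.
T_C = 61 °F → (61 − 32) × 5/9 = 16.11 °C = 289.26 K.
Equal efficiencies require 1 − T_m/T_H = 1 − T_C/T_m, i.e. T_m/T_H = T_C/T_m, so T_m = √(T_H·T_C) = √(812.59 × 289.26) = 485 K.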